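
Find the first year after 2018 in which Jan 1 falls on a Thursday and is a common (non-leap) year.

Jan 1 advances by 2 weekdays after a leap year and by 1 after a common year.
2018: Jan 1 is Monday.
2019: Tuesday
2020: Wednesday (leap)
2021: Friday
2022: Saturday
2023: Sunday
2024: Monday (leap)
2025: Wednesday
2026: Thursday
2026 begins on a Thursday and is a common year.

2026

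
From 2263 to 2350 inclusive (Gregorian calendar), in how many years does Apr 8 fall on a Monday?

13

Track Apr 8's weekday year by year (advancing +1, or +2 across a Feb 29):
  2263: Wed  2264: Fri (+2)  2265: Sat (+1)  2266: Sun (+1)  2267: Mon (+1) ✓
  2268: Wed (+2)  2269: Thu (+1)  2270: Fri (+1)  2271: Sat (+1)  2272: Mon (+2) ✓
  2273: Tue (+1)  2274: Wed (+1)  2275: Thu (+1)  2276: Sat (+2)  … (60 more years) …
  2337: Thu (+1)  2338: Fri (+1)  2339: Sat (+1)  2340: Mon (+2) ✓  2341: Tue (+1)
  2342: Wed (+1)  2343: Thu (+1)  2344: Sat (+2)  2345: Sun (+1)  2346: Mon (+1) ✓
  2347: Tue (+1)  2348: Thu (+2)  2349: Fri (+1)  2350: Sat (+1)
Monday years: 2267, 2272, 2278, 2289, 2295, 2301, 2307, 2312, 2318, 2329, 2335, 2340, 2346 — 13 in total.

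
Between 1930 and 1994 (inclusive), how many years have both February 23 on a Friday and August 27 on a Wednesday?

0

Check each year's weekday for February 23 and August 27:
  1930: Sun/Wed  1931: Mon/Thu  1932: Tue/Sat  1933: Thu/Sun  1934: Fri/Mon  1935: Sat/Tue  1936: Sun/Thu  1937: Tue/Fri  1938: Wed/Sat  1939: Thu/Sun  1940: Fri/Tue  1941: Sun/Wed  1942: Mon/Thu  1943: Tue/Fri  …(37 more)…  1981: Mon/Thu  1982: Tue/Fri  1983: Wed/Sat  1984: Thu/Mon  1985: Sat/Tue  1986: Sun/Wed  1987: Mon/Thu  1988: Tue/Sat  1989: Thu/Sun  1990: Fri/Mon  1991: Sat/Tue  1992: Sun/Thu  1993: Tue/Fri  1994: Wed/Sat
Both conditions hold in: no year — 0.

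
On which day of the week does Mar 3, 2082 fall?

January 1, 2082 is a Thursday.
March 3 is day 62 of the year, i.e. 61 days after Jan 1.
61 mod 7 = 5, so advance 5 weekdays from Thursday: Tuesday.

Tuesday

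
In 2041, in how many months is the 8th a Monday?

2

Check the 8th of each month of 2041: Jan 8: Tue, Feb 8: Fri, Mar 8: Fri, Apr 8: Mon, May 8: Wed, Jun 8: Sat, Jul 8: Mon, Aug 8: Thu, Sep 8: Sun, Oct 8: Tue, Nov 8: Fri, Dec 8: Sun.
Monday occurs in April, July — 2 months.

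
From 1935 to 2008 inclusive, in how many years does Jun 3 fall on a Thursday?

Track Jun 3's weekday year by year (advancing +1, or +2 across a Feb 29):
  1935: Mon  1936: Wed (+2)  1937: Thu (+1) ✓  1938: Fri (+1)  1939: Sat (+1)
  1940: Mon (+2)  1941: Tue (+1)  1942: Wed (+1)  1943: Thu (+1) ✓  1944: Sat (+2)
  1945: Sun (+1)  1946: Mon (+1)  1947: Tue (+1)  1948: Thu (+2) ✓  … (46 more years) …
  1995: Sat (+1)  1996: Mon (+2)  1997: Tue (+1)  1998: Wed (+1)  1999: Thu (+1) ✓
  2000: Sat (+2)  2001: Sun (+1)  2002: Mon (+1)  2003: Tue (+1)  2004: Thu (+2) ✓
  2005: Fri (+1)  2006: Sat (+1)  2007: Sun (+1)  2008: Tue (+2)
Thursday years: 1937, 1943, 1948, 1954, 1965, 1971, 1976, 1982, 1993, 1999, 2004 — 11 in total.

11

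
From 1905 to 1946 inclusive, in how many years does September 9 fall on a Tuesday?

Track September 9's weekday year by year (advancing +1, or +2 across a Feb 29):
  1905: Sat  1906: Sun (+1)  1907: Mon (+1)  1908: Wed (+2)  1909: Thu (+1)
  1910: Fri (+1)  1911: Sat (+1)  1912: Mon (+2)  1913: Tue (+1) ✓  1914: Wed (+1)
  1915: Thu (+1)  1916: Sat (+2)  1917: Sun (+1)  1918: Mon (+1)  … (14 more years) …
  1933: Sat (+1)  1934: Sun (+1)  1935: Mon (+1)  1936: Wed (+2)  1937: Thu (+1)
  1938: Fri (+1)  1939: Sat (+1)  1940: Mon (+2)  1941: Tue (+1) ✓  1942: Wed (+1)
  1943: Thu (+1)  1944: Sat (+2)  1945: Sun (+1)  1946: Mon (+1)
Tuesday years: 1913, 1919, 1924, 1930, 1941 — 5 in total.

5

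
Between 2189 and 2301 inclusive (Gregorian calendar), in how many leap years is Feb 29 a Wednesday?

Leap years in 2189–2301: 26 of them.
Feb 29 weekday advances by 5 (mod 7) from one leap year to the next four years later (or differs when a century non-leap intervenes).
Leap-day weekdays: 2192:Wed✓ 2196:Mon 2204:Wed✓ 2208:Mon 2212:Sat 2216:Thu 2220:Tue 2224:Sun 2228:Fri 2232:Wed✓ 2236:Mon 2240:Sat 2244:Thu 2248:Tue 2252:Sun 2256:Fri 2260:Wed✓ 2264:Mon 2268:Sat 2272:Thu 2276:Tue 2280:Sun 2284:Fri 2288:Wed✓ 2292:Mon 2296:Sat
Wednesday: 2192, 2204, 2232, 2260, 2288 → 5.

5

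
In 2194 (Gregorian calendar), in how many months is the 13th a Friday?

Check the 13th of each month of 2194: Jan 13: Mon, Feb 13: Thu, Mar 13: Thu, Apr 13: Sun, May 13: Tue, Jun 13: Fri, Jul 13: Sun, Aug 13: Wed, Sep 13: Sat, Oct 13: Mon, Nov 13: Thu, Dec 13: Sat.
Friday occurs in June — 1 month.

1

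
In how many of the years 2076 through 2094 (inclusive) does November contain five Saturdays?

5

November has 30 days; it has five Saturdays when Saturday falls among the first (month-length − 28) days — i.e. when November 1 is one of Saturday/Friday.
November 1 by year: 2076:Sun 2077:Mon 2078:Tue 2079:Wed 2080:Fri✓ 2081:Sat✓ 2082:Sun 2083:Mon 2084:Wed 2085:Thu 2086:Fri✓ 2087:Sat✓ 2088:Mon 2089:Tue 2090:Wed 2091:Thu 2092:Sat✓ 2093:Sun 2094:Mon
Years with five Saturdays: 2080, 2081, 2086, 2087, 2092 → 5.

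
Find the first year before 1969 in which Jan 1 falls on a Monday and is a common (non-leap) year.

1962

Jan 1 advances by 2 weekdays after a leap year and by 1 after a common year.
1969: Jan 1 is Wednesday.
1968: Monday (leap)
1967: Sunday
1966: Saturday
1965: Friday
1964: Wednesday (leap)
1963: Tuesday
1962: Monday
1962 begins on a Monday and is a common year.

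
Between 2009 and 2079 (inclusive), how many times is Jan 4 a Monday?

11

Track Jan 4's weekday year by year (advancing +1, or +2 across a Feb 29):
  2009: Sun  2010: Mon (+1) ✓  2011: Tue (+1)  2012: Wed (+1)  2013: Fri (+2)
  2014: Sat (+1)  2015: Sun (+1)  2016: Mon (+1) ✓  2017: Wed (+2)  2018: Thu (+1)
  2019: Fri (+1)  2020: Sat (+1)  2021: Mon (+2) ✓  2022: Tue (+1)  … (43 more years) …
  2066: Mon (+1) ✓  2067: Tue (+1)  2068: Wed (+1)  2069: Fri (+2)  2070: Sat (+1)
  2071: Sun (+1)  2072: Mon (+1) ✓  2073: Wed (+2)  2074: Thu (+1)  2075: Fri (+1)
  2076: Sat (+1)  2077: Mon (+2) ✓  2078: Tue (+1)  2079: Wed (+1)
Monday years: 2010, 2016, 2021, 2027, 2038, 2044, 2049, 2055, 2066, 2072, 2077 — 11 in total.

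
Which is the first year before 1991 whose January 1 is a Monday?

Jan 1 advances by 2 weekdays after a leap year and by 1 after a common year.
1991: Jan 1 is Tuesday.
1990: Monday
1990 begins on a Monday

1990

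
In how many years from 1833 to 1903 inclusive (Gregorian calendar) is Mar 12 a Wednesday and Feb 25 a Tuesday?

8

Check each year's weekday for Mar 12 and Feb 25:
  1833: Tue/Mon  1834: Wed/Tue ✓  1835: Thu/Wed  1836: Sat/Thu  1837: Sun/Sat  1838: Mon/Sun  1839: Tue/Mon  1840: Thu/Tue  1841: Fri/Thu  1842: Sat/Fri  1843: Sun/Sat  1844: Tue/Sun  1845: Wed/Tue ✓  1846: Thu/Wed  …(43 more)…  1890: Wed/Tue ✓  1891: Thu/Wed  1892: Sat/Thu  1893: Sun/Sat  1894: Mon/Sun  1895: Tue/Mon  1896: Thu/Tue  1897: Fri/Thu  1898: Sat/Fri  1899: Sun/Sat  1900: Mon/Sun  1901: Tue/Mon  1902: Wed/Tue ✓  1903: Thu/Wed
Both conditions hold in: 1834, 1845, 1851, 1862, 1873, 1879, 1890, 1902 — 8.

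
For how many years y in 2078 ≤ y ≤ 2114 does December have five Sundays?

15

December has 31 days; it has five Sundays when Sunday falls among the first (month-length − 28) days — i.e. when December 1 is one of Sunday/Saturday/Friday.
December 1 by year: 2078:Thu 2079:Fri✓ 2080:Sun✓ 2081:Mon 2082:Tue 2083:Wed 2084:Fri✓ 2085:Sat✓ 2086:Sun✓ 2087:Mon 2088:Wed 2089:Thu 2090:Fri✓ 2091:Sat✓ 2092:Mon …(7 more)… 2100:Wed 2101:Thu 2102:Fri✓ 2103:Sat✓ 2104:Mon 2105:Tue 2106:Wed 2107:Thu 2108:Sat✓ 2109:Sun✓ 2110:Mon 2111:Tue 2112:Thu 2113:Fri✓ 2114:Sat✓
Years with five Sundays: 2079, 2080, 2084, 2085, 2086, 2090, 2091, 2096, 2097, 2102, 2103, 2108, 2109, 2113, 2114 → 15.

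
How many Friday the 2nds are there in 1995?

1

Check the 2nd of each month of 1995: Jan 2: Mon, Feb 2: Thu, Mar 2: Thu, Apr 2: Sun, May 2: Tue, Jun 2: Fri, Jul 2: Sun, Aug 2: Wed, Sep 2: Sat, Oct 2: Mon, Nov 2: Thu, Dec 2: Sat.
Friday occurs in June — 1 month.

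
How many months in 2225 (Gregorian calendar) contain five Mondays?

A month of length L has five Mondays iff its first Monday is on day ≤ L−28 (so day 1–3 in a 31-day month, 1–2 in a 30-day month, day 1 in a leap February).
Checking each month of 2225: Jan starts Sat (31d) ✓; Feb starts Tue (28d); Mar starts Tue (31d); Apr starts Fri (30d); May starts Sun (31d) ✓; Jun starts Wed (30d); Jul starts Fri (31d); Aug starts Mon (31d) ✓; Sep starts Thu (30d); Oct starts Sat (31d) ✓; Nov starts Tue (30d); Dec starts Thu (31d).
Five-Monday months: January, May, August, October → 4.

4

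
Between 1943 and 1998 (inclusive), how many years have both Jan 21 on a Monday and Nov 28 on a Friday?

Check each year's weekday for Jan 21 and Nov 28:
  1943: Thu/Sun  1944: Fri/Tue  1945: Sun/Wed  1946: Mon/Thu  1947: Tue/Fri  1948: Wed/Sun  1949: Fri/Mon  1950: Sat/Tue  1951: Sun/Wed  1952: Mon/Fri ✓  1953: Wed/Sat  1954: Thu/Sun  1955: Fri/Mon  1956: Sat/Wed  …(28 more)…  1985: Mon/Thu  1986: Tue/Fri  1987: Wed/Sat  1988: Thu/Mon  1989: Sat/Tue  1990: Sun/Wed  1991: Mon/Thu  1992: Tue/Sat  1993: Thu/Sun  1994: Fri/Mon  1995: Sat/Tue  1996: Sun/Thu  1997: Tue/Fri  1998: Wed/Sat
Both conditions hold in: 1952, 1980 — 2.

2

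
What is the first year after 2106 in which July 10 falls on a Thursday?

2110

From one year to the next, a fixed date's weekday advances by 1, or by 2 when a Feb 29 lies between the two dates.
2106: July 10 is Saturday.
2107: Sunday (+1)
2108: Tuesday (+2)
2109: Wednesday (+1)
2110: Thursday (+1)
July 10 falls on a Thursday in 2110.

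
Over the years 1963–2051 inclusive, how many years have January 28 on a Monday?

13

Track January 28's weekday year by year (advancing +1, or +2 across a Feb 29):
  1963: Mon ✓  1964: Tue (+1)  1965: Thu (+2)  1966: Fri (+1)  1967: Sat (+1)
  1968: Sun (+1)  1969: Tue (+2)  1970: Wed (+1)  1971: Thu (+1)  1972: Fri (+1)
  1973: Sun (+2)  1974: Mon (+1) ✓  1975: Tue (+1)  1976: Wed (+1)  … (61 more years) …
  2038: Thu (+1)  2039: Fri (+1)  2040: Sat (+1)  2041: Mon (+2) ✓  2042: Tue (+1)
  2043: Wed (+1)  2044: Thu (+1)  2045: Sat (+2)  2046: Sun (+1)  2047: Mon (+1) ✓
  2048: Tue (+1)  2049: Thu (+2)  2050: Fri (+1)  2051: Sat (+1)
Monday years: 1963, 1974, 1980, 1985, 1991, 2002, 2008, 2013, 2019, 2030, 2036, 2041, 2047 — 13 in total.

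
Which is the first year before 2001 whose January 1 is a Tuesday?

Jan 1 advances by 2 weekdays after a leap year and by 1 after a common year.
2001: Jan 1 is Monday.
2000: Saturday (leap)
1999: Friday
1998: Thursday
1997: Wednesday
1996: Monday (leap)
1995: Sunday
1994: Saturday
1993: Friday
1992: Wednesday (leap)
1991: Tuesday
1991 begins on a Tuesday

1991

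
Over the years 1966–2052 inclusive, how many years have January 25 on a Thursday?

Track January 25's weekday year by year (advancing +1, or +2 across a Feb 29):
  1966: Tue  1967: Wed (+1)  1968: Thu (+1) ✓  1969: Sat (+2)  1970: Sun (+1)
  1971: Mon (+1)  1972: Tue (+1)  1973: Thu (+2) ✓  1974: Fri (+1)  1975: Sat (+1)
  1976: Sun (+1)  1977: Tue (+2)  1978: Wed (+1)  1979: Thu (+1) ✓  … (59 more years) …
  2039: Tue (+1)  2040: Wed (+1)  2041: Fri (+2)  2042: Sat (+1)  2043: Sun (+1)
  2044: Mon (+1)  2045: Wed (+2)  2046: Thu (+1) ✓  2047: Fri (+1)  2048: Sat (+1)
  2049: Mon (+2)  2050: Tue (+1)  2051: Wed (+1)  2052: Thu (+1) ✓
Thursday years: 1968, 1973, 1979, 1990, 1996, 2001, 2007, 2018, 2024, 2029, 2035, 2046, 2052 — 13 in total.

13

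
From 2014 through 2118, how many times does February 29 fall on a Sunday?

Leap years in 2014–2118: 25 of them.
Feb 29 weekday advances by 5 (mod 7) from one leap year to the next four years later (or differs when a century non-leap intervenes).
Leap-day weekdays: 2016:Mon 2020:Sat 2024:Thu 2028:Tue 2032:Sun✓ 2036:Fri 2040:Wed 2044:Mon 2048:Sat 2052:Thu 2056:Tue 2060:Sun✓ 2064:Fri 2068:Wed 2072:Mon 2076:Sat 2080:Thu 2084:Tue 2088:Sun✓ 2092:Fri 2096:Wed 2104:Fri 2108:Wed 2112:Mon 2116:Sat
Sunday: 2032, 2060, 2088 → 3.

3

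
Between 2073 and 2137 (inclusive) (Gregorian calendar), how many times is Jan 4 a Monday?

Track Jan 4's weekday year by year (advancing +1, or +2 across a Feb 29):
  2073: Wed  2074: Thu (+1)  2075: Fri (+1)  2076: Sat (+1)  2077: Mon (+2) ✓
  2078: Tue (+1)  2079: Wed (+1)  2080: Thu (+1)  2081: Sat (+2)  2082: Sun (+1)
  2083: Mon (+1) ✓  2084: Tue (+1)  2085: Thu (+2)  2086: Fri (+1)  … (37 more years) …
  2124: Tue (+1)  2125: Thu (+2)  2126: Fri (+1)  2127: Sat (+1)  2128: Sun (+1)
  2129: Tue (+2)  2130: Wed (+1)  2131: Thu (+1)  2132: Fri (+1)  2133: Sun (+2)
  2134: Mon (+1) ✓  2135: Tue (+1)  2136: Wed (+1)  2137: Fri (+2)
Monday years: 2077, 2083, 2094, 2100, 2106, 2112, 2117, 2123, 2134 — 9 in total.

9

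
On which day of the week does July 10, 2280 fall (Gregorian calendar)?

January 1, 2280 is a Thursday.
July 10 is day 192 of the year, i.e. 191 days after Jan 1.
191 mod 7 = 2, so advance 2 weekdays from Thursday: Saturday.

Saturday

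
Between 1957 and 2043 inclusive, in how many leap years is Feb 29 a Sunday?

3

Leap years in 1957–2043: 21 of them.
Feb 29 weekday advances by 5 (mod 7) from one leap year to the next four years later (or differs when a century non-leap intervenes).
Leap-day weekdays: 1960:Mon 1964:Sat 1968:Thu 1972:Tue 1976:Sun✓ 1980:Fri 1984:Wed 1988:Mon 1992:Sat 1996:Thu 2000:Tue 2004:Sun✓ 2008:Fri 2012:Wed 2016:Mon 2020:Sat 2024:Thu 2028:Tue 2032:Sun✓ 2036:Fri 2040:Wed
Sunday: 1976, 2004, 2032 → 3.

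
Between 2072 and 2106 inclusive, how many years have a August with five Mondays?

16

August has 31 days; it has five Mondays when Monday falls among the first (month-length − 28) days — i.e. when August 1 is one of Monday/Sunday/Saturday.
August 1 by year: 2072:Mon✓ 2073:Tue 2074:Wed 2075:Thu 2076:Sat✓ 2077:Sun✓ 2078:Mon✓ 2079:Tue 2080:Thu 2081:Fri 2082:Sat✓ 2083:Sun✓ 2084:Tue 2085:Wed 2086:Thu …(5 more)… 2092:Fri 2093:Sat✓ 2094:Sun✓ 2095:Mon✓ 2096:Wed 2097:Thu 2098:Fri 2099:Sat✓ 2100:Sun✓ 2101:Mon✓ 2102:Tue 2103:Wed 2104:Fri 2105:Sat✓ 2106:Sun✓
Years with five Mondays: 2072, 2076, 2077, 2078, 2082, 2083, 2088, 2089, 2093, 2094, 2095, 2099, 2100, 2101, 2105, 2106 → 16.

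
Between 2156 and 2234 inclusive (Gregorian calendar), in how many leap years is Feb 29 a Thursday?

Leap years in 2156–2234: 19 of them.
Feb 29 weekday advances by 5 (mod 7) from one leap year to the next four years later (or differs when a century non-leap intervenes).
Leap-day weekdays: 2156:Sun 2160:Fri 2164:Wed 2168:Mon 2172:Sat 2176:Thu✓ 2180:Tue 2184:Sun 2188:Fri 2192:Wed 2196:Mon 2204:Wed 2208:Mon 2212:Sat 2216:Thu✓ 2220:Tue 2224:Sun 2228:Fri 2232:Wed
Thursday: 2176, 2216 → 2.

2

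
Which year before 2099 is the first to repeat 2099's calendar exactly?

2093

Two years share a calendar iff Jan 1 falls on the same weekday and both are leap or both are common. 2099: Jan 1 is Thursday, common year.
2098: Jan 1 Wednesday, common
2097: Jan 1 Tuesday, common
2096: Jan 1 Sunday, leap
2095: Jan 1 Saturday, common
2094: Jan 1 Friday, common
2093: Jan 1 Thursday, common
2093 matches on both conditions.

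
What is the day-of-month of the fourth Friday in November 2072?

25

November 1, 2072 is a Tuesday, so the first Friday is the 4th.
The fourth Friday is 4 + 21 = 25.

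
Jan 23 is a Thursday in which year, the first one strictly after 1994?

From one year to the next, a fixed date's weekday advances by 1, or by 2 when a Feb 29 lies between the two dates.
1994: January 23 is Sunday.
1995: Monday (+1)
1996: Tuesday (+1)
1997: Thursday (+2)
Jan 23 falls on a Thursday in 1997.

1997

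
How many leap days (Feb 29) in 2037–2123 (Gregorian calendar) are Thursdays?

3

Leap years in 2037–2123: 20 of them.
Feb 29 weekday advances by 5 (mod 7) from one leap year to the next four years later (or differs when a century non-leap intervenes).
Leap-day weekdays: 2040:Wed 2044:Mon 2048:Sat 2052:Thu✓ 2056:Tue 2060:Sun 2064:Fri 2068:Wed 2072:Mon 2076:Sat 2080:Thu✓ 2084:Tue 2088:Sun 2092:Fri 2096:Wed 2104:Fri 2108:Wed 2112:Mon 2116:Sat 2120:Thu✓
Thursday: 2052, 2080, 2120 → 3.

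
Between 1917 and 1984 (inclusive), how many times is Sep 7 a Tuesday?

Track Sep 7's weekday year by year (advancing +1, or +2 across a Feb 29):
  1917: Fri  1918: Sat (+1)  1919: Sun (+1)  1920: Tue (+2) ✓  1921: Wed (+1)
  1922: Thu (+1)  1923: Fri (+1)  1924: Sun (+2)  1925: Mon (+1)  1926: Tue (+1) ✓
  1927: Wed (+1)  1928: Fri (+2)  1929: Sat (+1)  1930: Sun (+1)  … (40 more years) …
  1971: Tue (+1) ✓  1972: Thu (+2)  1973: Fri (+1)  1974: Sat (+1)  1975: Sun (+1)
  1976: Tue (+2) ✓  1977: Wed (+1)  1978: Thu (+1)  1979: Fri (+1)  1980: Sun (+2)
  1981: Mon (+1)  1982: Tue (+1) ✓  1983: Wed (+1)  1984: Fri (+2)
Tuesday years: 1920, 1926, 1937, 1943, 1948, 1954, 1965, 1971, 1976, 1982 — 10 in total.

10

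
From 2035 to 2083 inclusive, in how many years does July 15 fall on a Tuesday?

Track July 15's weekday year by year (advancing +1, or +2 across a Feb 29):
  2035: Sun  2036: Tue (+2) ✓  2037: Wed (+1)  2038: Thu (+1)  2039: Fri (+1)
  2040: Sun (+2)  2041: Mon (+1)  2042: Tue (+1) ✓  2043: Wed (+1)  2044: Fri (+2)
  2045: Sat (+1)  2046: Sun (+1)  2047: Mon (+1)  2048: Wed (+2)  … (21 more years) …
  2070: Tue (+1) ✓  2071: Wed (+1)  2072: Fri (+2)  2073: Sat (+1)  2074: Sun (+1)
  2075: Mon (+1)  2076: Wed (+2)  2077: Thu (+1)  2078: Fri (+1)  2079: Sat (+1)
  2080: Mon (+2)  2081: Tue (+1) ✓  2082: Wed (+1)  2083: Thu (+1)
Tuesday years: 2036, 2042, 2053, 2059, 2064, 2070, 2081 — 7 in total.

7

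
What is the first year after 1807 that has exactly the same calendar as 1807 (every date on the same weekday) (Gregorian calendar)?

Two years share a calendar iff Jan 1 falls on the same weekday and both are leap or both are common. 1807: Jan 1 is Thursday, common year.
1808: Jan 1 Friday, leap
1809: Jan 1 Sunday, common
1810: Jan 1 Monday, common
1811: Jan 1 Tuesday, common
1812: Jan 1 Wednesday, leap
1813: Jan 1 Friday, common
1814: Jan 1 Saturday, common
1815: Jan 1 Sunday, common
1816: Jan 1 Monday, leap
1817: Jan 1 Wednesday, common
1818: Jan 1 Thursday, common
1818 matches on both conditions.

1818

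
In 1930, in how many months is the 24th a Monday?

3

Check the 24th of each month of 1930: Jan 24: Fri, Feb 24: Mon, Mar 24: Mon, Apr 24: Thu, May 24: Sat, Jun 24: Tue, Jul 24: Thu, Aug 24: Sun, Sep 24: Wed, Oct 24: Fri, Nov 24: Mon, Dec 24: Wed.
Monday occurs in February, March, November — 3 months.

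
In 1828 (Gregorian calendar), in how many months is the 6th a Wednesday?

Check the 6th of each month of 1828: Jan 6: Sun, Feb 6: Wed, Mar 6: Thu, Apr 6: Sun, May 6: Tue, Jun 6: Fri, Jul 6: Sun, Aug 6: Wed, Sep 6: Sat, Oct 6: Mon, Nov 6: Thu, Dec 6: Sat.
Wednesday occurs in February, August — 2 months.

2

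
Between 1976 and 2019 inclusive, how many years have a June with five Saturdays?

13

June has 30 days; it has five Saturdays when Saturday falls among the first (month-length − 28) days — i.e. when June 1 is one of Saturday/Friday.
June 1 by year: 1976:Tue 1977:Wed 1978:Thu 1979:Fri✓ 1980:Sun 1981:Mon 1982:Tue 1983:Wed 1984:Fri✓ 1985:Sat✓ 1986:Sun 1987:Mon 1988:Wed 1989:Thu 1990:Fri✓ …(14 more)… 2005:Wed 2006:Thu 2007:Fri✓ 2008:Sun 2009:Mon 2010:Tue 2011:Wed 2012:Fri✓ 2013:Sat✓ 2014:Sun 2015:Mon 2016:Wed 2017:Thu 2018:Fri✓ 2019:Sat✓
Years with five Saturdays: 1979, 1984, 1985, 1990, 1991, 1996, 2001, 2002, 2007, 2012, 2013, 2018, 2019 → 13.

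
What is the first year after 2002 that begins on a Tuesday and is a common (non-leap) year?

2013

Jan 1 advances by 2 weekdays after a leap year and by 1 after a common year.
2002: Jan 1 is Tuesday.
2003: Wednesday
2004: Thursday (leap)
2005: Saturday
2006: Sunday
2007: Monday
2008: Tuesday (leap)
2009: Thursday
2010: Friday
2011: Saturday
2012: Sunday (leap)
2013: Tuesday
2013 begins on a Tuesday and is a common year.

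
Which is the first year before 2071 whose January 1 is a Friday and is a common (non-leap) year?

Jan 1 advances by 2 weekdays after a leap year and by 1 after a common year.
2071: Jan 1 is Thursday.
2070: Wednesday
2069: Tuesday
2068: Sunday (leap)
2067: Saturday
2066: Friday
2066 begins on a Friday and is a common year.

2066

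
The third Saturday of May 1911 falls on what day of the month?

20

May 1, 1911 is a Monday, so the first Saturday is the 6th.
The third Saturday is 6 + 14 = 20.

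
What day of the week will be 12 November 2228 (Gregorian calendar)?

Wednesday

January 1, 2228 is a Tuesday.
November 12 is day 317 of the year, i.e. 316 days after Jan 1.
316 mod 7 = 1, so advance 1 weekday from Tuesday: Wednesday.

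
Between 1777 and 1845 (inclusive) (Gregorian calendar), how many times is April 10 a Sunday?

10

Track April 10's weekday year by year (advancing +1, or +2 across a Feb 29):
  1777: Thu  1778: Fri (+1)  1779: Sat (+1)  1780: Mon (+2)  1781: Tue (+1)
  1782: Wed (+1)  1783: Thu (+1)  1784: Sat (+2)  1785: Sun (+1) ✓  1786: Mon (+1)
  1787: Tue (+1)  1788: Thu (+2)  1789: Fri (+1)  1790: Sat (+1)  … (41 more years) …
  1832: Tue (+2)  1833: Wed (+1)  1834: Thu (+1)  1835: Fri (+1)  1836: Sun (+2) ✓
  1837: Mon (+1)  1838: Tue (+1)  1839: Wed (+1)  1840: Fri (+2)  1841: Sat (+1)
  1842: Sun (+1) ✓  1843: Mon (+1)  1844: Wed (+2)  1845: Thu (+1)
Sunday years: 1785, 1791, 1796, 1803, 1808, 1814, 1825, 1831, 1836, 1842 — 10 in total.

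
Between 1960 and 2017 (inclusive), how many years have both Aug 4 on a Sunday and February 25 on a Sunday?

Check each year's weekday for Aug 4 and February 25:
  1960: Thu/Thu  1961: Fri/Sat  1962: Sat/Sun  1963: Sun/Mon  1964: Tue/Tue  1965: Wed/Thu  1966: Thu/Fri  1967: Fri/Sat  1968: Sun/Sun ✓  1969: Mon/Tue  1970: Tue/Wed  1971: Wed/Thu  1972: Fri/Fri  1973: Sat/Sun  …(30 more)…  2004: Wed/Wed  2005: Thu/Fri  2006: Fri/Sat  2007: Sat/Sun  2008: Mon/Mon  2009: Tue/Wed  2010: Wed/Thu  2011: Thu/Fri  2012: Sat/Sat  2013: Sun/Mon  2014: Mon/Tue  2015: Tue/Wed  2016: Thu/Thu  2017: Fri/Sat
Both conditions hold in: 1968, 1996 — 2.

2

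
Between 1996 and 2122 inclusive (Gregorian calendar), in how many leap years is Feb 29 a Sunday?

4

Leap years in 1996–2122: 31 of them.
Feb 29 weekday advances by 5 (mod 7) from one leap year to the next four years later (or differs when a century non-leap intervenes).
Leap-day weekdays: 1996:Thu 2000:Tue 2004:Sun✓ 2008:Fri 2012:Wed 2016:Mon 2020:Sat 2024:Thu 2028:Tue 2032:Sun✓ 2036:Fri 2040:Wed 2044:Mon …(5 more)… 2068:Wed 2072:Mon 2076:Sat 2080:Thu 2084:Tue 2088:Sun✓ 2092:Fri 2096:Wed 2104:Fri 2108:Wed 2112:Mon 2116:Sat 2120:Thu
Sunday: 2004, 2032, 2060, 2088 → 4.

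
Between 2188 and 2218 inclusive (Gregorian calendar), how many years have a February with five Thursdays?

1

February has 28 days (29 in leap years); it has five Thursdays when Thursday falls among the first (month-length − 28) days — i.e. when February 1 is Thursday in a leap year (never in a common year).
February 1 by year: 2188:Fri 2189:Sun 2190:Mon 2191:Tue 2192:Wed 2193:Fri 2194:Sat 2195:Sun 2196:Mon 2197:Wed 2198:Thu 2199:Fri 2200:Sat 2201:Sun 2202:Mon 2203:Tue 2204:Wed 2205:Fri 2206:Sat 2207:Sun 2208:Mon 2209:Wed 2210:Thu 2211:Fri 2212:Sat 2213:Mon 2214:Tue 2215:Wed 2216:Thu✓ 2217:Sat 2218:Sun
Years with five Thursdays: 2216 → 1.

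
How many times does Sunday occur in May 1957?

May 1957 has 31 days and begins on Wednesday.
The first Sunday is May 5.
Sundays fall on 5, 12, 19, 26 — that's 4.

4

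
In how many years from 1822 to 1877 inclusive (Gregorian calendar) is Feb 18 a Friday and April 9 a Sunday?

2

Check each year's weekday for Feb 18 and April 9:
  1822: Mon/Tue  1823: Tue/Wed  1824: Wed/Fri  1825: Fri/Sat  1826: Sat/Sun  1827: Sun/Mon  1828: Mon/Wed  1829: Wed/Thu  1830: Thu/Fri  1831: Fri/Sat  1832: Sat/Mon  1833: Mon/Tue  1834: Tue/Wed  1835: Wed/Thu  …(28 more)…  1864: Thu/Sat  1865: Sat/Sun  1866: Sun/Mon  1867: Mon/Tue  1868: Tue/Thu  1869: Thu/Fri  1870: Fri/Sat  1871: Sat/Sun  1872: Sun/Tue  1873: Tue/Wed  1874: Wed/Thu  1875: Thu/Fri  1876: Fri/Sun ✓  1877: Sun/Mon
Both conditions hold in: 1848, 1876 — 2.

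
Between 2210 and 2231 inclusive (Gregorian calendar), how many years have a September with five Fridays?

6

September has 30 days; it has five Fridays when Friday falls among the first (month-length − 28) days — i.e. when September 1 is one of Friday/Thursday.
September 1 by year: 2210:Sat 2211:Sun 2212:Tue 2213:Wed 2214:Thu✓ 2215:Fri✓ 2216:Sun 2217:Mon 2218:Tue 2219:Wed 2220:Fri✓ 2221:Sat 2222:Sun 2223:Mon 2224:Wed 2225:Thu✓ 2226:Fri✓ 2227:Sat 2228:Mon 2229:Tue 2230:Wed 2231:Thu✓
Years with five Fridays: 2214, 2215, 2220, 2225, 2226, 2231 → 6.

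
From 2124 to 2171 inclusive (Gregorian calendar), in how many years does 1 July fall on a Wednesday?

6

Track 1 July's weekday year by year (advancing +1, or +2 across a Feb 29):
  2124: Sat  2125: Sun (+1)  2126: Mon (+1)  2127: Tue (+1)  2128: Thu (+2)
  2129: Fri (+1)  2130: Sat (+1)  2131: Sun (+1)  2132: Tue (+2)  2133: Wed (+1) ✓
  2134: Thu (+1)  2135: Fri (+1)  2136: Sun (+2)  2137: Mon (+1)  … (20 more years) …
  2158: Sat (+1)  2159: Sun (+1)  2160: Tue (+2)  2161: Wed (+1) ✓  2162: Thu (+1)
  2163: Fri (+1)  2164: Sun (+2)  2165: Mon (+1)  2166: Tue (+1)  2167: Wed (+1) ✓
  2168: Fri (+2)  2169: Sat (+1)  2170: Sun (+1)  2171: Mon (+1)
Wednesday years: 2133, 2139, 2144, 2150, 2161, 2167 — 6 in total.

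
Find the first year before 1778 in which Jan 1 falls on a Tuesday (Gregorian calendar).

1771

Jan 1 advances by 2 weekdays after a leap year and by 1 after a common year.
1778: Jan 1 is Thursday.
1777: Wednesday
1776: Monday (leap)
1775: Sunday
1774: Saturday
1773: Friday
1772: Wednesday (leap)
1771: Tuesday
1771 begins on a Tuesday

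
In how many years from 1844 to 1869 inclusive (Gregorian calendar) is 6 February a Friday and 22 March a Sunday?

Check each year's weekday for 6 February and 22 March:
  1844: Tue/Fri  1845: Thu/Sat  1846: Fri/Sun ✓  1847: Sat/Mon  1848: Sun/Wed  1849: Tue/Thu  1850: Wed/Fri  1851: Thu/Sat  1852: Fri/Mon  1853: Sun/Tue  1854: Mon/Wed  1855: Tue/Thu  1856: Wed/Sat  1857: Fri/Sun ✓  1858: Sat/Mon  1859: Sun/Tue  1860: Mon/Thu  1861: Wed/Fri  1862: Thu/Sat  1863: Fri/Sun ✓  1864: Sat/Tue  1865: Mon/Wed  1866: Tue/Thu  1867: Wed/Fri  1868: Thu/Sun  1869: Sat/Mon
Both conditions hold in: 1846, 1857, 1863 — 3.

3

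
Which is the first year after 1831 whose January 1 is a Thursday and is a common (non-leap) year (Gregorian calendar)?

Jan 1 advances by 2 weekdays after a leap year and by 1 after a common year.
1831: Jan 1 is Saturday.
1832: Sunday (leap)
1833: Tuesday
1834: Wednesday
1835: Thursday
1835 begins on a Thursday and is a common year.

1835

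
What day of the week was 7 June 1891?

Sunday

January 1, 1891 is a Thursday.
June 7 is day 158 of the year, i.e. 157 days after Jan 1.
157 mod 7 = 3, so advance 3 weekdays from Thursday: Sunday.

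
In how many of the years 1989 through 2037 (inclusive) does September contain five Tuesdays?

September has 30 days; it has five Tuesdays when Tuesday falls among the first (month-length − 28) days — i.e. when September 1 is one of Tuesday/Monday.
September 1 by year: 1989:Fri 1990:Sat 1991:Sun 1992:Tue✓ 1993:Wed 1994:Thu 1995:Fri 1996:Sun 1997:Mon✓ 1998:Tue✓ 1999:Wed 2000:Fri 2001:Sat 2002:Sun 2003:Mon✓ …(19 more)… 2023:Fri 2024:Sun 2025:Mon✓ 2026:Tue✓ 2027:Wed 2028:Fri 2029:Sat 2030:Sun 2031:Mon✓ 2032:Wed 2033:Thu 2034:Fri 2035:Sat 2036:Mon✓ 2037:Tue✓
Years with five Tuesdays: 1992, 1997, 1998, 2003, 2008, 2009, 2014, 2015, 2020, 2025, 2026, 2031, 2036, 2037 → 14.

14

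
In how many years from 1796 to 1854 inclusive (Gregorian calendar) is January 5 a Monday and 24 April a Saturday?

2

Check each year's weekday for January 5 and 24 April:
  1796: Tue/Sun  1797: Thu/Mon  1798: Fri/Tue  1799: Sat/Wed  1800: Sun/Thu  1801: Mon/Fri  1802: Tue/Sat  1803: Wed/Sun  1804: Thu/Tue  1805: Sat/Wed  1806: Sun/Thu  1807: Mon/Fri  1808: Tue/Sun  1809: Thu/Mon  …(31 more)…  1841: Tue/Sat  1842: Wed/Sun  1843: Thu/Mon  1844: Fri/Wed  1845: Sun/Thu  1846: Mon/Fri  1847: Tue/Sat  1848: Wed/Mon  1849: Fri/Tue  1850: Sat/Wed  1851: Sun/Thu  1852: Mon/Sat ✓  1853: Wed/Sun  1854: Thu/Mon
Both conditions hold in: 1824, 1852 — 2.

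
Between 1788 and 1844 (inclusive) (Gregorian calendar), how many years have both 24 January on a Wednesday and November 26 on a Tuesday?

2

Check each year's weekday for 24 January and November 26:
  1788: Thu/Wed  1789: Sat/Thu  1790: Sun/Fri  1791: Mon/Sat  1792: Tue/Mon  1793: Thu/Tue  1794: Fri/Wed  1795: Sat/Thu  1796: Sun/Sat  1797: Tue/Sun  1798: Wed/Mon  1799: Thu/Tue  1800: Fri/Wed  1801: Sat/Thu  …(29 more)…  1831: Mon/Sat  1832: Tue/Mon  1833: Thu/Tue  1834: Fri/Wed  1835: Sat/Thu  1836: Sun/Sat  1837: Tue/Sun  1838: Wed/Mon  1839: Thu/Tue  1840: Fri/Thu  1841: Sun/Fri  1842: Mon/Sat  1843: Tue/Sun  1844: Wed/Tue ✓
Both conditions hold in: 1816, 1844 — 2.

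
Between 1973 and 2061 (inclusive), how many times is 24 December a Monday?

Track 24 December's weekday year by year (advancing +1, or +2 across a Feb 29):
  1973: Mon ✓  1974: Tue (+1)  1975: Wed (+1)  1976: Fri (+2)  1977: Sat (+1)
  1978: Sun (+1)  1979: Mon (+1) ✓  1980: Wed (+2)  1981: Thu (+1)  1982: Fri (+1)
  1983: Sat (+1)  1984: Mon (+2) ✓  1985: Tue (+1)  1986: Wed (+1)  … (61 more years) …
  2048: Thu (+2)  2049: Fri (+1)  2050: Sat (+1)  2051: Sun (+1)  2052: Tue (+2)
  2053: Wed (+1)  2054: Thu (+1)  2055: Fri (+1)  2056: Sun (+2)  2057: Mon (+1) ✓
  2058: Tue (+1)  2059: Wed (+1)  2060: Fri (+2)  2061: Sat (+1)
Monday years: 1973, 1979, 1984, 1990, 2001, 2007, 2012, 2018, 2029, 2035, 2040, 2046, 2057 — 13 in total.

13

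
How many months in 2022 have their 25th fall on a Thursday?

Check the 25th of each month of 2022: Jan 25: Tue, Feb 25: Fri, Mar 25: Fri, Apr 25: Mon, May 25: Wed, Jun 25: Sat, Jul 25: Mon, Aug 25: Thu, Sep 25: Sun, Oct 25: Tue, Nov 25: Fri, Dec 25: Sun.
Thursday occurs in August — 1 month.

1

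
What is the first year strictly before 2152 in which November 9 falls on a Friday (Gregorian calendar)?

From one year to the next, a fixed date's weekday advances by 1, or by 2 when a Feb 29 lies between the two dates.
2152: November 9 is Thursday.
2151: Tuesday (−2)
2150: Monday (−1)
2149: Sunday (−1)
2148: Saturday (−1)
2147: Thursday (−2)
2146: Wednesday (−1)
2145: Tuesday (−1)
2144: Monday (−1)
2143: Saturday (−2)
2142: Friday (−1)
November 9 falls on a Friday in 2142.

2142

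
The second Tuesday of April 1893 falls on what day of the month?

11

April 1, 1893 is a Saturday, so the first Tuesday is the 4th.
The second Tuesday is 4 + 7 = 11.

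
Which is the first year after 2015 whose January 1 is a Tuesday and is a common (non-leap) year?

Jan 1 advances by 2 weekdays after a leap year and by 1 after a common year.
2015: Jan 1 is Thursday.
2016: Friday (leap)
2017: Sunday
2018: Monday
2019: Tuesday
2019 begins on a Tuesday and is a common year.

2019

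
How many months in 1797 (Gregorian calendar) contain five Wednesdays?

4

A month of length L has five Wednesdays iff its first Wednesday is on day ≤ L−28 (so day 1–3 in a 31-day month, 1–2 in a 30-day month, day 1 in a leap February).
Checking each month of 1797: Jan starts Sun (31d); Feb starts Wed (28d); Mar starts Wed (31d) ✓; Apr starts Sat (30d); May starts Mon (31d) ✓; Jun starts Thu (30d); Jul starts Sat (31d); Aug starts Tue (31d) ✓; Sep starts Fri (30d); Oct starts Sun (31d); Nov starts Wed (30d) ✓; Dec starts Fri (31d).
Five-Wednesday months: March, May, August, November → 4.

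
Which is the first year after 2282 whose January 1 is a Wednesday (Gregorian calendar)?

2290

Jan 1 advances by 2 weekdays after a leap year and by 1 after a common year.
2282: Jan 1 is Sunday.
2283: Monday
2284: Tuesday (leap)
2285: Thursday
2286: Friday
2287: Saturday
2288: Sunday (leap)
2289: Tuesday
2290: Wednesday
2290 begins on a Wednesday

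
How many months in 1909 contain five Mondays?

4

A month of length L has five Mondays iff its first Monday is on day ≤ L−28 (so day 1–3 in a 31-day month, 1–2 in a 30-day month, day 1 in a leap February).
Checking each month of 1909: Jan starts Fri (31d); Feb starts Mon (28d); Mar starts Mon (31d) ✓; Apr starts Thu (30d); May starts Sat (31d) ✓; Jun starts Tue (30d); Jul starts Thu (31d); Aug starts Sun (31d) ✓; Sep starts Wed (30d); Oct starts Fri (31d); Nov starts Mon (30d) ✓; Dec starts Wed (31d).
Five-Monday months: March, May, August, November → 4.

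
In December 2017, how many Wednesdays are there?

December 2017 has 31 days and begins on Friday.
The first Wednesday is December 6.
Wednesdays fall on 6, 13, 20, 27 — that's 4.

4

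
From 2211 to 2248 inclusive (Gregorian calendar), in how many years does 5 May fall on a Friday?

6

Track 5 May's weekday year by year (advancing +1, or +2 across a Feb 29):
  2211: Sun  2212: Tue (+2)  2213: Wed (+1)  2214: Thu (+1)  2215: Fri (+1) ✓
  2216: Sun (+2)  2217: Mon (+1)  2218: Tue (+1)  2219: Wed (+1)  2220: Fri (+2) ✓
  2221: Sat (+1)  2222: Sun (+1)  2223: Mon (+1)  2224: Wed (+2)  … (10 more years) …
  2235: Tue (+1)  2236: Thu (+2)  2237: Fri (+1) ✓  2238: Sat (+1)  2239: Sun (+1)
  2240: Tue (+2)  2241: Wed (+1)  2242: Thu (+1)  2243: Fri (+1) ✓  2244: Sun (+2)
  2245: Mon (+1)  2246: Tue (+1)  2247: Wed (+1)  2248: Fri (+2) ✓
Friday years: 2215, 2220, 2226, 2237, 2243, 2248 — 6 in total.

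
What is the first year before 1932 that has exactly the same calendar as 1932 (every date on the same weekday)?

1904

Two years share a calendar iff Jan 1 falls on the same weekday and both are leap or both are common. 1932: Jan 1 is Friday, leap year.
1931: Jan 1 Thursday, common
1930: Jan 1 Wednesday, common
1929: Jan 1 Tuesday, common
1928: Jan 1 Sunday, leap
1927: Jan 1 Saturday, common
1926: Jan 1 Friday, common
1925: Jan 1 Thursday, common
1924: Jan 1 Tuesday, leap
1923: Jan 1 Monday, common
1922: Jan 1 Sunday, common
1921: Jan 1 Saturday, common
1920: Jan 1 Thursday, leap
1919: Jan 1 Wednesday, common
1918: Jan 1 Tuesday, common
1917: Jan 1 Monday, common
1916: Jan 1 Saturday, leap
1915: Jan 1 Friday, common
1914: Jan 1 Thursday, common
1913: Jan 1 Wednesday, common
1912: Jan 1 Monday, leap
1911: Jan 1 Sunday, common
1910: Jan 1 Saturday, common
1909: Jan 1 Friday, common
1908: Jan 1 Wednesday, leap
1907: Jan 1 Tuesday, common
1906: Jan 1 Monday, common
1905: Jan 1 Sunday, common
1904: Jan 1 Friday, leap
1904 matches on both conditions.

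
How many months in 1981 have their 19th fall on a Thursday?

Check the 19th of each month of 1981: Jan 19: Mon, Feb 19: Thu, Mar 19: Thu, Apr 19: Sun, May 19: Tue, Jun 19: Fri, Jul 19: Sun, Aug 19: Wed, Sep 19: Sat, Oct 19: Mon, Nov 19: Thu, Dec 19: Sat.
Thursday occurs in February, March, November — 3 months.

3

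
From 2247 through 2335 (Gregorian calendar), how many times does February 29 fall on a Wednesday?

Leap years in 2247–2335: 21 of them.
Feb 29 weekday advances by 5 (mod 7) from one leap year to the next four years later (or differs when a century non-leap intervenes).
Leap-day weekdays: 2248:Tue 2252:Sun 2256:Fri 2260:Wed✓ 2264:Mon 2268:Sat 2272:Thu 2276:Tue 2280:Sun 2284:Fri 2288:Wed✓ 2292:Mon 2296:Sat 2304:Mon 2308:Sat 2312:Thu 2316:Tue 2320:Sun 2324:Fri 2328:Wed✓ 2332:Mon
Wednesday: 2260, 2288, 2328 → 3.

3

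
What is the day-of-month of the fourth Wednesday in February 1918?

27

February 1, 1918 is a Friday, so the first Wednesday is the 6th.
The fourth Wednesday is 6 + 21 = 27.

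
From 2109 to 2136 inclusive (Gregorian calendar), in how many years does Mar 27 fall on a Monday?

Track Mar 27's weekday year by year (advancing +1, or +2 across a Feb 29):
  2109: Wed  2110: Thu (+1)  2111: Fri (+1)  2112: Sun (+2)  2113: Mon (+1) ✓
  2114: Tue (+1)  2115: Wed (+1)  2116: Fri (+2)  2117: Sat (+1)  2118: Sun (+1)
  2119: Mon (+1) ✓  2120: Wed (+2)  2121: Thu (+1)  2122: Fri (+1)  2123: Sat (+1)
  2124: Mon (+2) ✓  2125: Tue (+1)  2126: Wed (+1)  2127: Thu (+1)  2128: Sat (+2)
  2129: Sun (+1)  2130: Mon (+1) ✓  2131: Tue (+1)  2132: Thu (+2)  2133: Fri (+1)
  2134: Sat (+1)  2135: Sun (+1)  2136: Tue (+2)
Monday years: 2113, 2119, 2124, 2130 — 4 in total.

4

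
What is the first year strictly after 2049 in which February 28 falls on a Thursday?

2058

From one year to the next, a fixed date's weekday advances by 1, or by 2 when a Feb 29 lies between the two dates.
2049: February 28 is Sunday.
2050: Monday (+1)
2051: Tuesday (+1)
2052: Wednesday (+1)
2053: Friday (+2)
2054: Saturday (+1)
2055: Sunday (+1)
2056: Monday (+1)
2057: Wednesday (+2)
2058: Thursday (+1)
February 28 falls on a Thursday in 2058.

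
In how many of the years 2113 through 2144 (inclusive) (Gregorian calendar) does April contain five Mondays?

10

April has 30 days; it has five Mondays when Monday falls among the first (month-length − 28) days — i.e. when April 1 is one of Monday/Sunday.
April 1 by year: 2113:Sat 2114:Sun✓ 2115:Mon✓ 2116:Wed 2117:Thu 2118:Fri 2119:Sat 2120:Mon✓ 2121:Tue 2122:Wed 2123:Thu 2124:Sat 2125:Sun✓ 2126:Mon✓ 2127:Tue 2128:Thu 2129:Fri 2130:Sat 2131:Sun✓ 2132:Tue 2133:Wed 2134:Thu 2135:Fri 2136:Sun✓ 2137:Mon✓ 2138:Tue 2139:Wed 2140:Fri 2141:Sat 2142:Sun✓ 2143:Mon✓ 2144:Wed
Years with five Mondays: 2114, 2115, 2120, 2125, 2126, 2131, 2136, 2137, 2142, 2143 → 10.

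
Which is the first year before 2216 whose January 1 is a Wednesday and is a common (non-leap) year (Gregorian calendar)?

2206

Jan 1 advances by 2 weekdays after a leap year and by 1 after a common year.
2216: Jan 1 is Monday (leap).
2215: Sunday
2214: Saturday
2213: Friday
2212: Wednesday (leap)
2211: Tuesday
2210: Monday
2209: Sunday
2208: Friday (leap)
2207: Thursday
2206: Wednesday
2206 begins on a Wednesday and is a common year.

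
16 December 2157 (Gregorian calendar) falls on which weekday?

Friday

January 1, 2157 is a Saturday.
December 16 is day 350 of the year, i.e. 349 days after Jan 1.
349 mod 7 = 6, so advance 6 weekdays from Saturday: Friday.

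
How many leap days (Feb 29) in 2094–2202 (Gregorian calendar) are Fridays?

Leap years in 2094–2202: 25 of them.
Feb 29 weekday advances by 5 (mod 7) from one leap year to the next four years later (or differs when a century non-leap intervenes).
Leap-day weekdays: 2096:Wed 2104:Fri✓ 2108:Wed 2112:Mon 2116:Sat 2120:Thu 2124:Tue 2128:Sun 2132:Fri✓ 2136:Wed 2140:Mon 2144:Sat 2148:Thu 2152:Tue 2156:Sun 2160:Fri✓ 2164:Wed 2168:Mon 2172:Sat 2176:Thu 2180:Tue 2184:Sun 2188:Fri✓ 2192:Wed 2196:Mon
Friday: 2104, 2132, 2160, 2188 → 4.

4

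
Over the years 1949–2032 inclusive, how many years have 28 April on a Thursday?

12

Track 28 April's weekday year by year (advancing +1, or +2 across a Feb 29):
  1949: Thu ✓  1950: Fri (+1)  1951: Sat (+1)  1952: Mon (+2)  1953: Tue (+1)
  1954: Wed (+1)  1955: Thu (+1) ✓  1956: Sat (+2)  1957: Sun (+1)  1958: Mon (+1)
  1959: Tue (+1)  1960: Thu (+2) ✓  1961: Fri (+1)  1962: Sat (+1)  … (56 more years) …
  2019: Sun (+1)  2020: Tue (+2)  2021: Wed (+1)  2022: Thu (+1) ✓  2023: Fri (+1)
  2024: Sun (+2)  2025: Mon (+1)  2026: Tue (+1)  2027: Wed (+1)  2028: Fri (+2)
  2029: Sat (+1)  2030: Sun (+1)  2031: Mon (+1)  2032: Wed (+2)
Thursday years: 1949, 1955, 1960, 1966, 1977, 1983, 1988, 1994, 2005, 2011, 2016, 2022 — 12 in total.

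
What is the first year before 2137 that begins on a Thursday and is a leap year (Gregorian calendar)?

Jan 1 advances by 2 weekdays after a leap year and by 1 after a common year.
2137: Jan 1 is Tuesday.
2136: Sunday (leap)
2135: Saturday
2134: Friday
2133: Thursday
2132: Tuesday (leap)
2131: Monday
2130: Sunday
2129: Saturday
2128: Thursday (leap)
2128 begins on a Thursday and is a leap year.

2128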